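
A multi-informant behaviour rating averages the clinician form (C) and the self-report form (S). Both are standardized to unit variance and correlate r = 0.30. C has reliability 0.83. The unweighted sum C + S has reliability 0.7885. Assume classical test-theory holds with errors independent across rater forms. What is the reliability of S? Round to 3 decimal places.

0.620

Var(C+S) = 2 + 2·0.30 = 2.600.
True-score variance = ρ_C + ρ_S + 2·0.30, so 0.7885 = (0.83 + ρ_S + 0.60) / 2.600.
ρ_S = 0.7885·2.600 − 0.83 − 0.60 = 0.620.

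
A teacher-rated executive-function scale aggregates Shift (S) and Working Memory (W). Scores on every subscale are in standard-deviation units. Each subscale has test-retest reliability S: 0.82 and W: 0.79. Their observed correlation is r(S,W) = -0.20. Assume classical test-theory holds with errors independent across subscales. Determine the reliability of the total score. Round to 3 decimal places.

0.756

Var(S+W) = 2 + 2·[(-0.20)] = 2 − 0.4 = 1.6.
With uncorrelated errors the cross-covariances are all true-score covariance, so they carry over unchanged; only the diagonal terms shrink to ρᵢσᵢ².
True-score variance = [0.82 + 0.79] − 0.4 = 1.61 − 0.4 = 1.21.
Reliability = 1.21 / 1.6 = 0.756.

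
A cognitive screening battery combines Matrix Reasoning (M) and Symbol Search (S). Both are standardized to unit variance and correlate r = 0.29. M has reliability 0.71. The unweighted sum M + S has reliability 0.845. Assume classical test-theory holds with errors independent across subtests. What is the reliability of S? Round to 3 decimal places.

0.890

Var(M+S) = 2 + 2·0.29 = 2.580.
True-score variance = ρ_M + ρ_S + 2·0.29, so 0.845 = (0.71 + ρ_S + 0.58) / 2.580.
ρ_S = 0.845·2.580 − 0.71 − 0.58 = 0.890.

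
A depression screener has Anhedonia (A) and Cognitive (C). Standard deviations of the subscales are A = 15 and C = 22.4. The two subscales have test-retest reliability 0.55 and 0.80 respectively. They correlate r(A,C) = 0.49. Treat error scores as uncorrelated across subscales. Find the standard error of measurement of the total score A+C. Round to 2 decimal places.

14.20

Var(total) = 726.76 + 329.28 = 1056.04.
True-score variance = 525.158 + 329.28 = 854.438, so reliability = 0.8091.
Error variance = 1056.04 − 854.438 = 201.602; SEM = √201.602 = 14.20.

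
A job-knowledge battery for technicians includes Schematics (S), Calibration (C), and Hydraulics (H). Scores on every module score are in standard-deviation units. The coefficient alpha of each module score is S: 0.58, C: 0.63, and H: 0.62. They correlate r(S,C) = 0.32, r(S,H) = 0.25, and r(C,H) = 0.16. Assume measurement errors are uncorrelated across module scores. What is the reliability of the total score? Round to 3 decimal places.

Var(S+C+H) = 3 + 2·[0.32 + 0.25 + 0.16] = 3 + 1.46 = 4.46.
Because errors are independent across components, Cov(Tᵢ,Tⱼ) = Cov(Xᵢ,Xⱼ); the off-diagonal part of the true-score variance is the same as above.
True-score variance = [0.58 + 0.63 + 0.62] + 1.46 = 1.83 + 1.46 = 3.29.
Reliability = 3.29 / 4.46 = 0.738.

0.738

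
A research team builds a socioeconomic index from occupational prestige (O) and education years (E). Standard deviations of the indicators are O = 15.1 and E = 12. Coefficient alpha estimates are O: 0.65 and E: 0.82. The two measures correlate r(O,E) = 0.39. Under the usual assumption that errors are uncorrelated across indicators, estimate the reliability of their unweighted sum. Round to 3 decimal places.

0.794

Var(O+E) = 15.1² + 12² + 2·[15.1·12·0.39] = 372.01 + 141.336 = 513.346.
Under uncorrelated errors the observed covariances equal the true-score covariances, so only the own-variance terms attenuate.
True-score variance = [15.1²·0.65 + 12²·0.82] + 141.336 = 266.286 + 141.336 = 407.622.
Reliability = 407.622 / 513.346 = 0.794.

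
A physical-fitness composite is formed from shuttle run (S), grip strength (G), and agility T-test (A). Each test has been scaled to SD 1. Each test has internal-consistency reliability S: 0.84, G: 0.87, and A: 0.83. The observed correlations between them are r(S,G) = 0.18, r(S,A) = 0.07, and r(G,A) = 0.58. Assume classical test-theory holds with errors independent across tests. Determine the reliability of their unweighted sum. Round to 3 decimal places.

0.901

Var(S+G+A) = 3 + 2·[0.18 + 0.07 + 0.58] = 3 + 1.66 = 4.66.
Under uncorrelated errors the observed covariances equal the true-score covariances, so only the own-variance terms attenuate.
True-score variance = [0.84 + 0.87 + 0.83] + 1.66 = 2.54 + 1.66 = 4.2.
Reliability = 4.2 / 4.66 = 0.901.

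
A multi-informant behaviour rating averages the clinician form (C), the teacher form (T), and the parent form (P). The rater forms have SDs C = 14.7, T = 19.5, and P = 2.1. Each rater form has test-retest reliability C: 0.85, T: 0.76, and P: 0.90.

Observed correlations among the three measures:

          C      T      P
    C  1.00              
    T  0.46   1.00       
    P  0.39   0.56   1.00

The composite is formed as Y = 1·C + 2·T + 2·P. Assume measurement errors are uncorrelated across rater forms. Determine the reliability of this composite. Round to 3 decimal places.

0.841

Var(Y) = 14.7² + 2²·19.5² + 2²·2.1² + 2·[2·14.7·19.5·0.46 + 2·14.7·2.1·0.39 + 4·19.5·2.1·0.56] = 1754.73 + 759.049 = 2513.78.
Because errors are independent across components, Cov(Tᵢ,Tⱼ) = Cov(Xᵢ,Xⱼ); the off-diagonal part of the true-score variance is the same as above.
True-score variance = [14.7²·0.85 + 2²·19.5²·0.76 + 2²·2.1²·0.90] + 759.049 = 1355.51 + 759.049 = 2114.56.
Reliability = 2114.56 / 2513.78 = 0.841.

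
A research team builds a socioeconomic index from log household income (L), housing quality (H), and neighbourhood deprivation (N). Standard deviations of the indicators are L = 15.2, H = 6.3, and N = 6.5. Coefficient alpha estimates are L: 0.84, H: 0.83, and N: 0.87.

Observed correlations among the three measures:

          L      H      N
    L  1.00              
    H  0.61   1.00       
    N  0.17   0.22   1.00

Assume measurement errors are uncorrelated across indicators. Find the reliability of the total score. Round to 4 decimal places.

Var(L+H+N) = 15.2² + 6.3² + 6.5² + 2·[15.2·6.3·0.61 + 15.2·6.5·0.17 + 6.3·6.5·0.22] = 312.98 + 168.437 = 481.417.
Under uncorrelated errors the observed covariances equal the true-score covariances, so only the own-variance terms attenuate.
True-score variance = [15.2²·0.84 + 6.3²·0.83 + 6.5²·0.87] + 168.437 = 263.774 + 168.437 = 432.211.
Reliability = 432.211 / 481.417 = 0.8978.

0.8978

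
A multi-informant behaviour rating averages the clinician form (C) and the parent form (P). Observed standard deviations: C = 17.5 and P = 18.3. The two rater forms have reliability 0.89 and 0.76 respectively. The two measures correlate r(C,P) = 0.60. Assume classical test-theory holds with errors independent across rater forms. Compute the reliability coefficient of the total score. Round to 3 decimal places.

0.889

Var(C+P) = 17.5² + 18.3² + 2·[17.5·18.3·0.60] = 641.14 + 384.3 = 1025.44.
With uncorrelated errors the cross-covariances are all true-score covariance, so they carry over unchanged; only the diagonal terms shrink to ρᵢσᵢ².
True-score variance = [17.5²·0.89 + 18.3²·0.76] + 384.3 = 527.079 + 384.3 = 911.379.
Reliability = 911.379 / 1025.44 = 0.889.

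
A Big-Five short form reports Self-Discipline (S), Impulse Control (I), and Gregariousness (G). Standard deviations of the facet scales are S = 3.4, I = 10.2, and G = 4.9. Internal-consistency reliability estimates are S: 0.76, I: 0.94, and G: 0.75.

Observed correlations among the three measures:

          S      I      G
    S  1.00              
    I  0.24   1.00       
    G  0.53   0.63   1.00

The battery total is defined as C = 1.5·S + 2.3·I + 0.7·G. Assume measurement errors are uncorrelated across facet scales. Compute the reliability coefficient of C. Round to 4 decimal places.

0.9449

Var(C) = 1.5²·3.4² + 2.3²·10.2² + 0.7²·4.9² + 2·[3.45·3.4·10.2·0.24 + 1.05·3.4·4.9·0.53 + 1.61·10.2·4.9·0.63] = 588.146 + 177.362 = 765.509.
Under uncorrelated errors the observed covariances equal the true-score covariances, so only the own-variance terms attenuate.
True-score variance = [1.5²·3.4²·0.76 + 2.3²·10.2²·0.94 + 0.7²·4.9²·0.75] + 177.362 = 545.941 + 177.362 = 723.303.
Reliability = 723.303 / 765.509 = 0.9449.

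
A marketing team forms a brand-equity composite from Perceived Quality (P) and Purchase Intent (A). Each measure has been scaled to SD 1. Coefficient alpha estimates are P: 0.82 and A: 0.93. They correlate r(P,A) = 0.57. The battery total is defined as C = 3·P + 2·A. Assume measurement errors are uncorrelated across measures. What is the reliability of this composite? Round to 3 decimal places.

0.904

Var(C) = 3² + 2² + 2·[6·0.57] = 13 + 6.84 = 19.84.
With uncorrelated errors the cross-covariances are all true-score covariance, so they carry over unchanged; only the diagonal terms shrink to ρᵢσᵢ².
True-score variance = [3²·0.82 + 2²·0.93] + 6.84 = 11.1 + 6.84 = 17.94.
Reliability = 17.94 / 19.84 = 0.904.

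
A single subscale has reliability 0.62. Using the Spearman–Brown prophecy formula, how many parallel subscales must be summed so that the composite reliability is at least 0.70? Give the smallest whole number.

k ≥ ρ*(1−ρ₁)/(ρ₁(1−ρ*)) = 0.70·0.38 / (0.62·0.30) = 1.430.
Smallest integer k = 2.

2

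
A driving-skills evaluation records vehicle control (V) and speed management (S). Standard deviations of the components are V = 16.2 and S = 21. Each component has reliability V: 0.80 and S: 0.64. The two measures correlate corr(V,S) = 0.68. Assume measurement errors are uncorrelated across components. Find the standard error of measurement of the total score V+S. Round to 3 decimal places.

Var(total) = 703.44 + 462.672 = 1166.11.
True-score variance = 492.192 + 462.672 = 954.864, so reliability = 0.8188.
Error variance = 1166.11 − 954.864 = 211.248; SEM = √211.248 = 14.534.

14.534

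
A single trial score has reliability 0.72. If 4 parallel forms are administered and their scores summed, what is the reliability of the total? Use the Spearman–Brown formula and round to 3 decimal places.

ρ_k = kρ / (1 + (k−1)ρ) = 4·0.72 / (1 + 3·0.72) = 2.880 / 3.160 = 0.911.

0.911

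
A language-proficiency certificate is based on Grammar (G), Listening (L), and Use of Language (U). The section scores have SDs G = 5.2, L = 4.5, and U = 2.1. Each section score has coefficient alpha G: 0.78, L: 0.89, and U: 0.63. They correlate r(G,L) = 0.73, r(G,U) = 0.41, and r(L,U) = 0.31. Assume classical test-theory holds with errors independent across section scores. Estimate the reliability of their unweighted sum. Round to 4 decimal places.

0.9026

Var(G+L+U) = 5.2² + 4.5² + 2.1² + 2·[5.2·4.5·0.73 + 5.2·2.1·0.41 + 4.5·2.1·0.31] = 51.7 + 48.9774 = 100.677.
Under uncorrelated errors the observed covariances equal the true-score covariances, so only the own-variance terms attenuate.
True-score variance = [5.2²·0.78 + 4.5²·0.89 + 2.1²·0.63] + 48.9774 = 41.892 + 48.9774 = 90.8694.
Reliability = 90.8694 / 100.677 = 0.9026.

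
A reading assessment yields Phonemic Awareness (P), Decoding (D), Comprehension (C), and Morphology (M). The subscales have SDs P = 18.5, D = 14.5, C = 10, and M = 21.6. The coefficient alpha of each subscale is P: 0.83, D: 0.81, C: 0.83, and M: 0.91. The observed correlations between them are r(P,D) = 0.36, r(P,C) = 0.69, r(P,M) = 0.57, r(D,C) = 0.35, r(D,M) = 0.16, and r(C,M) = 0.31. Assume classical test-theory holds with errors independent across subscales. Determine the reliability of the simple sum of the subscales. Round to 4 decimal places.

Var(P+D+C+M) = 18.5² + 14.5² + 10² + 21.6² + 2·[18.5·14.5·0.36 + 18.5·10·0.69 + 18.5·21.6·0.57 + 14.5·10·0.35 + 14.5·21.6·0.16 + 10·21.6·0.31] = 1119.06 + 1239.63 = 2358.69.
Because errors are independent across components, Cov(Tᵢ,Tⱼ) = Cov(Xᵢ,Xⱼ); the off-diagonal part of the true-score variance is the same as above.
True-score variance = [18.5²·0.83 + 14.5²·0.81 + 10²·0.83 + 21.6²·0.91] + 1239.63 = 961.94 + 1239.63 = 2201.57.
Reliability = 2201.57 / 2358.69 = 0.9334.

0.9334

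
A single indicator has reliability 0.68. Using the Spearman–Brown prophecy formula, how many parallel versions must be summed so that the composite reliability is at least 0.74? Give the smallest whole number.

2

k ≥ ρ*(1−ρ₁)/(ρ₁(1−ρ*)) = 0.74·0.32 / (0.68·0.26) = 1.339.
Smallest integer k = 2.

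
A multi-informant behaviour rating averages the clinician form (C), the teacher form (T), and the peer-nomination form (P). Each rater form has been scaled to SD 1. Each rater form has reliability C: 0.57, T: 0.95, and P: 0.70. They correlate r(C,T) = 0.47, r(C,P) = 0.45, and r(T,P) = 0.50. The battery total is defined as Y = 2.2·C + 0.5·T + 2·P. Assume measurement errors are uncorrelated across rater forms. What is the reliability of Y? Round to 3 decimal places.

0.782

Var(Y) = 2.2² + 0.5² + 2² + 2·[1.1·0.47 + 4.4·0.45 + 0.50] = 9.09 + 5.994 = 15.084.
Under uncorrelated errors the observed covariances equal the true-score covariances, so only the own-variance terms attenuate.
True-score variance = [2.2²·0.57 + 0.5²·0.95 + 2²·0.70] + 5.994 = 5.7963 + 5.994 = 11.7903.
Reliability = 11.7903 / 15.084 = 0.782.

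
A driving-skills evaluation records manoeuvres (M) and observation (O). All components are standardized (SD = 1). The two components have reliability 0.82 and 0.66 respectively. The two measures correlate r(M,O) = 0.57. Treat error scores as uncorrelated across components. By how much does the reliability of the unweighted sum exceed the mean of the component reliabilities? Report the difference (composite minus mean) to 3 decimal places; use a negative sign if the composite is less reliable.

0.094

Var(sum) = 2 + 1.14 = 3.14; true-score variance = 1.48 + 1.14 = 2.62; composite reliability = 0.8344.
Mean component reliability = 0.7400.
Difference = 0.8344 − 0.7400 = 0.094.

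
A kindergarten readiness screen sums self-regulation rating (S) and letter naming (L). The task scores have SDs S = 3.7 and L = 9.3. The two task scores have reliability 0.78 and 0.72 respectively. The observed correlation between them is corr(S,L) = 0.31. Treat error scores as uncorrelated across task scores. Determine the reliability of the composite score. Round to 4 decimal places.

Var(S+L) = 3.7² + 9.3² + 2·[3.7·9.3·0.31] = 100.18 + 21.3342 = 121.514.
With uncorrelated errors the cross-covariances are all true-score covariance, so they carry over unchanged; only the diagonal terms shrink to ρᵢσᵢ².
True-score variance = [3.7²·0.78 + 9.3²·0.72] + 21.3342 = 72.951 + 21.3342 = 94.2852.
Reliability = 94.2852 / 121.514 = 0.7759.

0.7759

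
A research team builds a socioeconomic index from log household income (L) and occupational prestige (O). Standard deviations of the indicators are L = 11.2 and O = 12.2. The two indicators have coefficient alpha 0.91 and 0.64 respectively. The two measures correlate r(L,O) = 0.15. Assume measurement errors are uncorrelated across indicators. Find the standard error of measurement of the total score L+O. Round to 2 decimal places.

Var(total) = 274.28 + 40.992 = 315.272.
True-score variance = 209.408 + 40.992 = 250.4, so reliability = 0.7942.
Error variance = 315.272 − 250.4 = 64.872; SEM = √64.872 = 8.05.

8.05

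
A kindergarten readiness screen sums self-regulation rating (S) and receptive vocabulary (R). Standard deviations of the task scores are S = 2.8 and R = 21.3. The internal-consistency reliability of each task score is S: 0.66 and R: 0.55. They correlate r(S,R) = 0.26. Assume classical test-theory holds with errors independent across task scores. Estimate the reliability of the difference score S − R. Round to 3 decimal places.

Var(S−R) = 2.8² + 21.3² − 2·2.8·21.3·0.26 = 461.53 − 31.0128 = 430.517.
Under uncorrelated errors the observed covariances equal the true-score covariances, so only the own-variance terms attenuate.
True-score variance = [2.8²·0.66 + 21.3²·0.55] − 31.0128 = 254.704 − 31.0128 = 223.691.
Reliability = 223.691 / 430.517 = 0.520.

0.520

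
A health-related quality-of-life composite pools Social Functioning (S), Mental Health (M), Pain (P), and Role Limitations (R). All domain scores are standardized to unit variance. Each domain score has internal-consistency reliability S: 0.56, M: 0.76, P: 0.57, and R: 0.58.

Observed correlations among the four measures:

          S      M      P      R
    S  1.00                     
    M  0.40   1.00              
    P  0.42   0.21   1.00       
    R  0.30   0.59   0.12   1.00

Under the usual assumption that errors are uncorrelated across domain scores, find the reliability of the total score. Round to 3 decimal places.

0.811

Var(S+M+P+R) = 4 + 2·[0.40 + 0.42 + 0.30 + 0.21 + 0.59 + 0.12] = 4 + 4.08 = 8.08.
Under uncorrelated errors the observed covariances equal the true-score covariances, so only the own-variance terms attenuate.
True-score variance = [0.56 + 0.76 + 0.57 + 0.58] + 4.08 = 2.47 + 4.08 = 6.55.
Reliability = 6.55 / 8.08 = 0.811.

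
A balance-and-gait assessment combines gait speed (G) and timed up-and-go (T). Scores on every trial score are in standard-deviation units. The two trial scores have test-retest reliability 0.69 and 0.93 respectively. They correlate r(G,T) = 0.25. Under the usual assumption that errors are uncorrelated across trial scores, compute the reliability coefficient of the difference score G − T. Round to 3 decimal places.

Var(G−T) = 1 + 1 − 2·0.25 = 2 − 0.5 = 1.5.
Under uncorrelated errors the observed covariances equal the true-score covariances, so only the own-variance terms attenuate.
True-score variance = [0.69 + 0.93] − 0.5 = 1.62 − 0.5 = 1.12.
Reliability = 1.12 / 1.5 = 0.747.

0.747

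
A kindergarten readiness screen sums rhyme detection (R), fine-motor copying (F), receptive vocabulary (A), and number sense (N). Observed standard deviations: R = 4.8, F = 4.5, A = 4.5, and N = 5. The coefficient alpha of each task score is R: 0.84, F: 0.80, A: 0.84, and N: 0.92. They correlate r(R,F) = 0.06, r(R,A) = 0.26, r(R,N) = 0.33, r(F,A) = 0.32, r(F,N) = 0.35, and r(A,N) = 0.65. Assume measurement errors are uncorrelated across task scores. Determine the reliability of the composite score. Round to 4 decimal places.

0.9263

Var(R+F+A+N) = 4.8² + 4.5² + 4.5² + 5² + 2·[4.8·4.5·0.06 + 4.8·4.5·0.26 + 4.8·5·0.33 + 4.5·4.5·0.32 + 4.5·5·0.35 + 4.5·5·0.65] = 88.54 + 87.624 = 176.164.
Because errors are independent across components, Cov(Tᵢ,Tⱼ) = Cov(Xᵢ,Xⱼ); the off-diagonal part of the true-score variance is the same as above.
True-score variance = [4.8²·0.84 + 4.5²·0.80 + 4.5²·0.84 + 5²·0.92] + 87.624 = 75.5636 + 87.624 = 163.188.
Reliability = 163.188 / 176.164 = 0.9263.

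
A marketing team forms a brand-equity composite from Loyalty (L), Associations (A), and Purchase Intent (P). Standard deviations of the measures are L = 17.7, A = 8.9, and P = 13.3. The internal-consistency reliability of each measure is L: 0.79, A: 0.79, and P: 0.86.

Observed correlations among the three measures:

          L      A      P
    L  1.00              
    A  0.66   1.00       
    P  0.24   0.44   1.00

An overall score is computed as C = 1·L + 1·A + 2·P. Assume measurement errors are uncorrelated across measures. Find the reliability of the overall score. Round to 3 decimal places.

Var(C) = 17.7² + 8.9² + 2²·13.3² + 2·[17.7·8.9·0.66 + 2·17.7·13.3·0.24 + 2·8.9·13.3·0.44] = 1100.06 + 642.264 = 1742.32.
With uncorrelated errors the cross-covariances are all true-score covariance, so they carry over unchanged; only the diagonal terms shrink to ρᵢσᵢ².
True-score variance = [17.7²·0.79 + 8.9²·0.79 + 2²·13.3²·0.86] + 642.264 = 918.577 + 642.264 = 1560.84.
Reliability = 1560.84 / 1742.32 = 0.896.

0.896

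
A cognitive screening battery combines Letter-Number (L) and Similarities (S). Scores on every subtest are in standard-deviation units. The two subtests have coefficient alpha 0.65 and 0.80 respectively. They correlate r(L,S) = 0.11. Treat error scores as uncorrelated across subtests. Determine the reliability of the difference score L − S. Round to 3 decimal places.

0.691

Var(L−S) = 1 + 1 − 2·0.11 = 2 − 0.22 = 1.78.
With uncorrelated errors the cross-covariances are all true-score covariance, so they carry over unchanged; only the diagonal terms shrink to ρᵢσᵢ².
True-score variance = [0.65 + 0.80] − 0.22 = 1.45 − 0.22 = 1.23.
Reliability = 1.23 / 1.78 = 0.691.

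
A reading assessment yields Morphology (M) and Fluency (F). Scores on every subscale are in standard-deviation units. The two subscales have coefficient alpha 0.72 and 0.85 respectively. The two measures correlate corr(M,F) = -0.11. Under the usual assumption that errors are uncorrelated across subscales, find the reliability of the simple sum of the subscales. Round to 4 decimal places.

0.7584

Var(M+F) = 2 + 2·[(-0.11)] = 2 − 0.22 = 1.78.
With uncorrelated errors the cross-covariances are all true-score covariance, so they carry over unchanged; only the diagonal terms shrink to ρᵢσᵢ².
True-score variance = [0.72 + 0.85] − 0.22 = 1.57 − 0.22 = 1.35.
Reliability = 1.35 / 1.78 = 0.7584.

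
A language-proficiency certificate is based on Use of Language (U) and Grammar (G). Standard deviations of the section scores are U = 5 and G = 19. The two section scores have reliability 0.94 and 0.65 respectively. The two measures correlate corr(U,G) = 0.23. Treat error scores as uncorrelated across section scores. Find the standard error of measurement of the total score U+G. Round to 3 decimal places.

11.307

Var(total) = 386 + 43.7 = 429.7.
True-score variance = 258.15 + 43.7 = 301.85, so reliability = 0.7025.
Error variance = 429.7 − 301.85 = 127.85; SEM = √127.85 = 11.307.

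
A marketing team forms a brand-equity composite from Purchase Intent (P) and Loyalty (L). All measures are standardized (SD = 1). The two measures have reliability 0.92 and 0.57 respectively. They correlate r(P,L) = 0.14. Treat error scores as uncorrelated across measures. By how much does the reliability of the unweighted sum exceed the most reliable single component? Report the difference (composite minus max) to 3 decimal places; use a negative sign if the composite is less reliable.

-0.144

Var(sum) = 2 + 0.28 = 2.28; true-score variance = 1.49 + 0.28 = 1.77; composite reliability = 0.7763.
Max component reliability = 0.9200.
Difference = 0.7763 − 0.9200 = -0.144.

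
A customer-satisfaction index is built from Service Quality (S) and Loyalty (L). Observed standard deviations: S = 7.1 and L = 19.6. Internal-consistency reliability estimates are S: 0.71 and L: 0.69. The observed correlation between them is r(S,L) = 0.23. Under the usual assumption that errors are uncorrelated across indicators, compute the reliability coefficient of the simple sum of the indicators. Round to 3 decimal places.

Var(S+L) = 7.1² + 19.6² + 2·[7.1·19.6·0.23] = 434.57 + 64.0136 = 498.584.
Under uncorrelated errors the observed covariances equal the true-score covariances, so only the own-variance terms attenuate.
True-score variance = [7.1²·0.71 + 19.6²·0.69] + 64.0136 = 300.862 + 64.0136 = 364.875.
Reliability = 364.875 / 498.584 = 0.732.

0.732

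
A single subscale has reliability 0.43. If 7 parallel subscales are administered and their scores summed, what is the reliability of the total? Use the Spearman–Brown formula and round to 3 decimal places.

ρ_k = kρ / (1 + (k−1)ρ) = 7·0.43 / (1 + 6·0.43) = 3.010 / 3.580 = 0.841.

0.841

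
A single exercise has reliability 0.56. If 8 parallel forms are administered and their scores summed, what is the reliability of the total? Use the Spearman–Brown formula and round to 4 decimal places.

0.9106

ρ_k = kρ / (1 + (k−1)ρ) = 8·0.56 / (1 + 7·0.56) = 4.480 / 4.920 = 0.9106.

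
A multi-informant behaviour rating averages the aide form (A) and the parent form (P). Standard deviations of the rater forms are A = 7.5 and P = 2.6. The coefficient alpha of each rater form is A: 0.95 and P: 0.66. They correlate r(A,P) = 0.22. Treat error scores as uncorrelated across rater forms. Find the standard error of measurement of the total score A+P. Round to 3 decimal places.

2.261

Var(total) = 63.01 + 8.58 = 71.59.
True-score variance = 57.8991 + 8.58 = 66.4791, so reliability = 0.9286.
Error variance = 71.59 − 66.4791 = 5.1109; SEM = √5.1109 = 2.261.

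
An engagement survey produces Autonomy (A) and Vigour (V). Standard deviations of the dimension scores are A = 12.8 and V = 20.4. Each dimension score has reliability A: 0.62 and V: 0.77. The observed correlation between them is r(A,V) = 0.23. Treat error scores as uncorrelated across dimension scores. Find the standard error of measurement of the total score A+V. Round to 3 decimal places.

Var(total) = 580 + 120.115 = 700.115.
True-score variance = 422.024 + 120.115 = 542.139, so reliability = 0.7744.
Error variance = 700.115 − 542.139 = 157.976; SEM = √157.976 = 12.569.

12.569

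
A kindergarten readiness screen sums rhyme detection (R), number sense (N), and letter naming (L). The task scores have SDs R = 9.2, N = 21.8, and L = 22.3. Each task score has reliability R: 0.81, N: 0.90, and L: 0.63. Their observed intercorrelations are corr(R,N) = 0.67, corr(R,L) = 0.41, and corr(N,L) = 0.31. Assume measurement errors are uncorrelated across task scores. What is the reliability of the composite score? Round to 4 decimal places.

Var(R+N+L) = 9.2² + 21.8² + 22.3² + 2·[9.2·21.8·0.67 + 9.2·22.3·0.41 + 21.8·22.3·0.31] = 1057.17 + 738.388 = 1795.56.
Under uncorrelated errors the observed covariances equal the true-score covariances, so only the own-variance terms attenuate.
True-score variance = [9.2²·0.81 + 21.8²·0.90 + 22.3²·0.63] + 738.388 = 809.567 + 738.388 = 1547.96.
Reliability = 1547.96 / 1795.56 = 0.8621.

0.8621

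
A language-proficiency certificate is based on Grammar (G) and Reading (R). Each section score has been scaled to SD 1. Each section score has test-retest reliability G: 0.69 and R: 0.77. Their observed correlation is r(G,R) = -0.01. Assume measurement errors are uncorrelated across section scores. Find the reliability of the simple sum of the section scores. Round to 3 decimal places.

Var(G+R) = 2 + 2·[(-0.01)] = 2 − 0.02 = 1.98.
Under uncorrelated errors the observed covariances equal the true-score covariances, so only the own-variance terms attenuate.
True-score variance = [0.69 + 0.77] − 0.02 = 1.46 − 0.02 = 1.44.
Reliability = 1.44 / 1.98 = 0.727.

0.727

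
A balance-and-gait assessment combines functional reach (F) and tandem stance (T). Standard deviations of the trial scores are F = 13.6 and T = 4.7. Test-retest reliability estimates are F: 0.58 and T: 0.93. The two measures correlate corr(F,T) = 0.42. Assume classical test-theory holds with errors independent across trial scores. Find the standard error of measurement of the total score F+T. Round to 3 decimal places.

8.901

Var(total) = 207.05 + 53.6928 = 260.743.
True-score variance = 127.82 + 53.6928 = 181.513, so reliability = 0.6961.
Error variance = 260.743 − 181.513 = 79.2295; SEM = √79.2295 = 8.901.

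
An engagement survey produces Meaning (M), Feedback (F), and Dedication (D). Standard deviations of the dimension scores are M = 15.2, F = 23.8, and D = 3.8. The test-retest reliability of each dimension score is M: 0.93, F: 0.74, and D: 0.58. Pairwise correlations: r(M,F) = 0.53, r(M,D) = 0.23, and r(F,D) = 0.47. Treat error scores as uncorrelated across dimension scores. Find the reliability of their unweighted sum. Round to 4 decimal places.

Var(M+F+D) = 15.2² + 23.8² + 3.8² + 2·[15.2·23.8·0.53 + 15.2·3.8·0.23 + 23.8·3.8·0.47] = 811.92 + 495.049 = 1306.97.
With uncorrelated errors the cross-covariances are all true-score covariance, so they carry over unchanged; only the diagonal terms shrink to ρᵢσᵢ².
True-score variance = [15.2²·0.93 + 23.8²·0.74 + 3.8²·0.58] + 495.049 = 642.408 + 495.049 = 1137.46.
Reliability = 1137.46 / 1306.97 = 0.8703.

0.8703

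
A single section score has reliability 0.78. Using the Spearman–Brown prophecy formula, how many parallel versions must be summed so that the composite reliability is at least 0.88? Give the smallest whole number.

k ≥ ρ*(1−ρ₁)/(ρ₁(1−ρ*)) = 0.88·0.22 / (0.78·0.12) = 2.068.
Smallest integer k = 3.

3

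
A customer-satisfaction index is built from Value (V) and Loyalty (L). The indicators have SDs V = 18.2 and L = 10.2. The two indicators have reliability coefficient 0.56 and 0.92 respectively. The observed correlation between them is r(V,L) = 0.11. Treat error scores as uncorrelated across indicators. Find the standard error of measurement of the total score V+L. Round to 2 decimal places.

Var(total) = 435.28 + 40.8408 = 476.121.
True-score variance = 281.211 + 40.8408 = 322.052, so reliability = 0.6764.
Error variance = 476.121 − 322.052 = 154.069; SEM = √154.069 = 12.41.

12.41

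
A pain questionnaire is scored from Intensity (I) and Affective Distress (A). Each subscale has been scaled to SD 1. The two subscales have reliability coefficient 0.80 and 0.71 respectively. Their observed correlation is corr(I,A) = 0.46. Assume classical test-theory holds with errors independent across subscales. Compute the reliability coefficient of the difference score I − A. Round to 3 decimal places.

Var(I−A) = 1 + 1 − 2·0.46 = 2 − 0.92 = 1.08.
With uncorrelated errors the cross-covariances are all true-score covariance, so they carry over unchanged; only the diagonal terms shrink to ρᵢσᵢ².
True-score variance = [0.80 + 0.71] − 0.92 = 1.51 − 0.92 = 0.59.
Reliability = 0.59 / 1.08 = 0.546.

0.546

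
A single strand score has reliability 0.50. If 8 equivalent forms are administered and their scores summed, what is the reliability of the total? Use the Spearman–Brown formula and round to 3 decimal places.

ρ_k = kρ / (1 + (k−1)ρ) = 8·0.50 / (1 + 7·0.50) = 4.000 / 4.500 = 0.889.

0.889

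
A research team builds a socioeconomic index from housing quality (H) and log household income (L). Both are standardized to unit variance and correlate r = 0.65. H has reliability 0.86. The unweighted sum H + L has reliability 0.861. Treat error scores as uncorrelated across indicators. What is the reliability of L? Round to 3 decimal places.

0.681

Var(H+L) = 2 + 2·0.65 = 3.300.
True-score variance = ρ_H + ρ_L + 2·0.65, so 0.861 = (0.86 + ρ_L + 1.30) / 3.300.
ρ_L = 0.861·3.300 − 0.86 − 1.30 = 0.681.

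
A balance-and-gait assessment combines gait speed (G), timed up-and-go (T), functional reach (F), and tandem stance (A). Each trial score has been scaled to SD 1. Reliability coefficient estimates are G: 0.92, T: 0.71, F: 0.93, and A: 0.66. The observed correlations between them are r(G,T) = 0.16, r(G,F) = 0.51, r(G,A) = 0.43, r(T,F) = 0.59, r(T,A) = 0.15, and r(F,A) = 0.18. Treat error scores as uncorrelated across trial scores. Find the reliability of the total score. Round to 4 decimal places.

0.9030

Var(G+T+F+A) = 4 + 2·[0.16 + 0.51 + 0.43 + 0.59 + 0.15 + 0.18] = 4 + 4.04 = 8.04.
With uncorrelated errors the cross-covariances are all true-score covariance, so they carry over unchanged; only the diagonal terms shrink to ρᵢσᵢ².
True-score variance = [0.92 + 0.71 + 0.93 + 0.66] + 4.04 = 3.22 + 4.04 = 7.26.
Reliability = 7.26 / 8.04 = 0.9030.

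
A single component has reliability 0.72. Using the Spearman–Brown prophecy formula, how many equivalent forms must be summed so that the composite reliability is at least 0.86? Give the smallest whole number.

k ≥ ρ*(1−ρ₁)/(ρ₁(1−ρ*)) = 0.86·0.28 / (0.72·0.14) = 2.389.
Smallest integer k = 3.

3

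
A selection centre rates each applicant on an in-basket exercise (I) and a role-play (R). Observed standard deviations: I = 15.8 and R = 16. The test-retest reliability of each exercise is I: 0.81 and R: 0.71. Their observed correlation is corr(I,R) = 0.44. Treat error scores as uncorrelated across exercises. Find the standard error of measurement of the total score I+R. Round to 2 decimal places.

Var(total) = 505.64 + 222.464 = 728.104.
True-score variance = 383.968 + 222.464 = 606.432, so reliability = 0.8329.
Error variance = 728.104 − 606.432 = 121.672; SEM = √121.672 = 11.03.

11.03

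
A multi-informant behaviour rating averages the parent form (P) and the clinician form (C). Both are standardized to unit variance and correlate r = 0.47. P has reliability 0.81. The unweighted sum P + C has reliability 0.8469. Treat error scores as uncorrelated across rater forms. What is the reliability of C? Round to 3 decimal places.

Var(P+C) = 2 + 2·0.47 = 2.940.
True-score variance = ρ_P + ρ_C + 2·0.47, so 0.8469 = (0.81 + ρ_C + 0.94) / 2.940.
ρ_C = 0.8469·2.940 − 0.81 − 0.94 = 0.740.

0.740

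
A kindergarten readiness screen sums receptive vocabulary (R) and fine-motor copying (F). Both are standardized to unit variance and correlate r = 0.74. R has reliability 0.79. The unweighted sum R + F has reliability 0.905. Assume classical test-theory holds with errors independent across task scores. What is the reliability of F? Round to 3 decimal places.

Var(R+F) = 2 + 2·0.74 = 3.480.
True-score variance = ρ_R + ρ_F + 2·0.74, so 0.905 = (0.79 + ρ_F + 1.48) / 3.480.
ρ_F = 0.905·3.480 − 0.79 − 1.48 = 0.879.

0.879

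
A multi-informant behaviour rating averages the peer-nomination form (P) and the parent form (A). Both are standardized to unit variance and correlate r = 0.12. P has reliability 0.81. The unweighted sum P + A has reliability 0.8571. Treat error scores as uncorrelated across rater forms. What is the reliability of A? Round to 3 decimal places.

Var(P+A) = 2 + 2·0.12 = 2.240.
True-score variance = ρ_P + ρ_A + 2·0.12, so 0.8571 = (0.81 + ρ_A + 0.24) / 2.240.
ρ_A = 0.8571·2.240 − 0.81 − 0.24 = 0.870.

0.870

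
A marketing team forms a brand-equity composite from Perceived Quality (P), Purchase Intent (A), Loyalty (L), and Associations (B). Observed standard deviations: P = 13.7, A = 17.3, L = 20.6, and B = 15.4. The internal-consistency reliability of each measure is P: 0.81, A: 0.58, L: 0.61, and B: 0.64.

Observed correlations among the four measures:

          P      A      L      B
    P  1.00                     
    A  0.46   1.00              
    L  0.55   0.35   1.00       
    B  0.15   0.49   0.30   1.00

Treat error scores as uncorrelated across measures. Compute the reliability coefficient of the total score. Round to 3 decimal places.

0.831

Var(P+A+L+B) = 13.7² + 17.3² + 20.6² + 15.4² + 2·[13.7·17.3·0.46 + 13.7·20.6·0.55 + 13.7·15.4·0.15 + 17.3·20.6·0.35 + 17.3·15.4·0.49 + 20.6·15.4·0.30] = 1148.5 + 1292.69 = 2441.19.
Because errors are independent across components, Cov(Tᵢ,Tⱼ) = Cov(Xᵢ,Xⱼ); the off-diagonal part of the true-score variance is the same as above.
True-score variance = [13.7²·0.81 + 17.3²·0.58 + 20.6²·0.61 + 15.4²·0.64] + 1292.69 = 736.259 + 1292.69 = 2028.95.
Reliability = 2028.95 / 2441.19 = 0.831.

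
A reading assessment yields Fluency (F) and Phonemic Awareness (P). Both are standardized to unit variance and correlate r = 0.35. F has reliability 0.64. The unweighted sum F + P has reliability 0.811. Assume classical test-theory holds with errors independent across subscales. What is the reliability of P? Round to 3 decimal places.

Var(F+P) = 2 + 2·0.35 = 2.700.
True-score variance = ρ_F + ρ_P + 2·0.35, so 0.811 = (0.64 + ρ_P + 0.70) / 2.700.
ρ_P = 0.811·2.700 − 0.64 − 0.70 = 0.850.

0.850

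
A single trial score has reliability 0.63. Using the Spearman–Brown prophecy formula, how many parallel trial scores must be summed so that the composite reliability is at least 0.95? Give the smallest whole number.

k ≥ ρ*(1−ρ₁)/(ρ₁(1−ρ*)) = 0.95·0.37 / (0.63·0.05) = 11.159.
Smallest integer k = 12.

12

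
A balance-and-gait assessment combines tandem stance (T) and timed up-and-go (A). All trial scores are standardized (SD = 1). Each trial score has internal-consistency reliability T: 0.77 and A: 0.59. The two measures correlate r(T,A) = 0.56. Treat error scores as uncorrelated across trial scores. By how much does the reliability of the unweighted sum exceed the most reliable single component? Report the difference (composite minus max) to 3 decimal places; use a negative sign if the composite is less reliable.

Var(sum) = 2 + 1.12 = 3.12; true-score variance = 1.36 + 1.12 = 2.48; composite reliability = 0.7949.
Max component reliability = 0.7700.
Difference = 0.7949 − 0.7700 = 0.025.

0.025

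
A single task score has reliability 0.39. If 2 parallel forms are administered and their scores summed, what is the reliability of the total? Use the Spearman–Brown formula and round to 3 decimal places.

ρ_k = kρ / (1 + (k−1)ρ) = 2·0.39 / (1 + 1·0.39) = 0.780 / 1.390 = 0.561.

0.561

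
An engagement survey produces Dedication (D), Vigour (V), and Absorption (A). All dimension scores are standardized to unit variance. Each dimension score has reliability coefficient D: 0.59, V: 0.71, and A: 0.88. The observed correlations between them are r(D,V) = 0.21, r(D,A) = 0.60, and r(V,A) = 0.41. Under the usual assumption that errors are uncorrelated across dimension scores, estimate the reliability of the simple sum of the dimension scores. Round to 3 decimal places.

Var(D+V+A) = 3 + 2·[0.21 + 0.60 + 0.41] = 3 + 2.44 = 5.44.
Under uncorrelated errors the observed covariances equal the true-score covariances, so only the own-variance terms attenuate.
True-score variance = [0.59 + 0.71 + 0.88] + 2.44 = 2.18 + 2.44 = 4.62.
Reliability = 4.62 / 5.44 = 0.849.

0.849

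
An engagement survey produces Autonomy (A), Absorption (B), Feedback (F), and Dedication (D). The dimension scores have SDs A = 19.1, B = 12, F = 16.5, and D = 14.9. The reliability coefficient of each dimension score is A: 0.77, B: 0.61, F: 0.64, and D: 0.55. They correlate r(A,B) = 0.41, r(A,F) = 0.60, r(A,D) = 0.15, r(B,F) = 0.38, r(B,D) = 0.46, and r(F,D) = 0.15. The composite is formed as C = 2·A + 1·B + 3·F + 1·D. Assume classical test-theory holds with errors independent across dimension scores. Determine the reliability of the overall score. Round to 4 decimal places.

0.8267

Var(C) = 2²·19.1² + 12² + 3²·16.5² + 14.9² + 2·[2·19.1·12·0.41 + 6·19.1·16.5·0.60 + 2·19.1·14.9·0.15 + 3·12·16.5·0.38 + 12·14.9·0.46 + 3·16.5·14.9·0.15] = 4275.5 + 3652.92 = 7928.42.
With uncorrelated errors the cross-covariances are all true-score covariance, so they carry over unchanged; only the diagonal terms shrink to ρᵢσᵢ².
True-score variance = [2²·19.1²·0.77 + 12²·0.61 + 3²·16.5²·0.64 + 14.9²·0.55] + 3652.92 = 2901.72 + 3652.92 = 6554.64.
Reliability = 6554.64 / 7928.42 = 0.8267.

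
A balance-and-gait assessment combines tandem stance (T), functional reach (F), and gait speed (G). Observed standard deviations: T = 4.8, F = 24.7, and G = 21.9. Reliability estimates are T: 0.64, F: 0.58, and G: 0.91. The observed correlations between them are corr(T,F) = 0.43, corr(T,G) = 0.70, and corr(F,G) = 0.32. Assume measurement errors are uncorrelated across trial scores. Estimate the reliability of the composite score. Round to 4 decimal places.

Var(T+F+G) = 4.8² + 24.7² + 21.9² + 2·[4.8·24.7·0.43 + 4.8·21.9·0.70 + 24.7·21.9·0.32] = 1112.74 + 595.325 = 1708.06.
Under uncorrelated errors the observed covariances equal the true-score covariances, so only the own-variance terms attenuate.
True-score variance = [4.8²·0.64 + 24.7²·0.58 + 21.9²·0.91] + 595.325 = 805.043 + 595.325 = 1400.37.
Reliability = 1400.37 / 1708.06 = 0.8199.

0.8199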